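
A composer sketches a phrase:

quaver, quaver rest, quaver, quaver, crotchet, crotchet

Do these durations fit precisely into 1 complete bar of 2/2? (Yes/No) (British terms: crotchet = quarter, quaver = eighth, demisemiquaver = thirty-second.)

One bar of 2/2 = 8 eighth notes.
Each duration in eighth notes: quaver = 1; quaver rest = 1; quaver = 1; quaver = 1; crotchet = 2; crotchet = 2.
Altogether 1 + 1 + 1 + 1 + 2 + 2 = 8.
8 equals 8, so the answer is Yes.

Yes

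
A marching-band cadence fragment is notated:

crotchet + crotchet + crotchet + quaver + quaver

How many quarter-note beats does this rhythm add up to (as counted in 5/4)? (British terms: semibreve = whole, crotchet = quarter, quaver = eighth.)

4

One quarter-note beat = 2 eighth notes.
Working in eighth notes: crotchet = 2; crotchet = 2; crotchet = 2; quaver = 1; quaver = 1.
Total: 2 + 2 + 2 + 1 + 1 = 8.
8 ÷ 2 = 4 beats.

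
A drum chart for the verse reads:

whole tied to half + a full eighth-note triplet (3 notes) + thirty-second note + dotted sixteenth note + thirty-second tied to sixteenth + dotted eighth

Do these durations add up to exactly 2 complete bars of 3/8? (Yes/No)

One bar of 3/8 = 12 thirty-second notes, so 2 bars = 24.
Express everything in thirty-second notes: whole tied to half (whole + half) = 48; a full eighth-note triplet (3 notes) (three triplet eighths span one quarter) = 8; thirty-second note = 1; dotted sixteenth note = 3; thirty-second tied to sixteenth (thirty-second + sixteenth) = 3; dotted eighth = 6.
Sum: 48 + 8 + 1 + 3 + 3 + 6 = 69.
69 exceeds 24, so the answer is No.

No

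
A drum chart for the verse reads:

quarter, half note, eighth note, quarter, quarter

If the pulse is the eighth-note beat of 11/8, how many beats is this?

One eighth-note beat = 2 sixteenth notes.
Each duration in sixteenth notes: quarter = 4; half note = 8; eighth note = 2; quarter = 4; quarter = 4.
Total: 4 + 8 + 2 + 4 + 4 = 22.
22 ÷ 2 = 11 beats.

11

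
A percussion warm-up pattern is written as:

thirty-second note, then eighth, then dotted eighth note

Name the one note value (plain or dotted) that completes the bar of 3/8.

The bar of 3/8 = 12 thirty-second notes.
Each duration in thirty-second notes: thirty-second note = 1; eighth = 4; dotted eighth note = 6.
Total: 1 + 4 + 6 = 11.
Remaining: 12 − 11 = 1 thirty-second note, which is a thirty-second note.

thirty-second note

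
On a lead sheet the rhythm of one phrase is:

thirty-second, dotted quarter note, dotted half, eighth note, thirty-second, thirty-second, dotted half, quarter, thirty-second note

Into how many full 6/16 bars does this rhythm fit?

6

One bar of 6/16 = 12 thirty-second notes.
Each duration in thirty-second notes: thirty-second = 1; dotted quarter note = 12; dotted half = 24; eighth note = 4; thirty-second = 1; thirty-second = 1; dotted half = 24; quarter = 8; thirty-second note = 1.
Sum: 1 + 12 + 24 + 4 + 1 + 1 + 24 + 8 + 1 = 76.
76 ÷ 12 = 6 complete bars with 4 left over.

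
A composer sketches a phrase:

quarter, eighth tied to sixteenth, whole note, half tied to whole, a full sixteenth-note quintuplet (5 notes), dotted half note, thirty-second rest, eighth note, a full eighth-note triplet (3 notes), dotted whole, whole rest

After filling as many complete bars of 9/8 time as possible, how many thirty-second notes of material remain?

One bar of 9/8 = 36 thirty-second notes.
Working in thirty-second notes: quarter = 8; eighth tied to sixteenth (eighth + sixteenth) = 6; whole note = 32; half tied to whole (half + whole) = 48; a full sixteenth-note quintuplet (5 notes) (five quintuplet sixteenths span one quarter) = 8; dotted half note = 24; thirty-second rest = 1; eighth note = 4; a full eighth-note triplet (3 notes) (three triplet eighths span one quarter) = 8; dotted whole = 48; whole rest = 32.
Altogether 8 + 6 + 32 + 48 + 8 + 24 + 1 + 4 + 8 + 48 + 32 = 219.
219 ÷ 36 = 6 complete bars with 3 thirty-second notes remaining.

3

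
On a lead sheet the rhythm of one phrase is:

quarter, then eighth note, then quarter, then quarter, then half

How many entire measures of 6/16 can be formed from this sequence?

3

One bar of 6/16 = 3 eighth notes.
In eighth notes: quarter = 2; eighth note = 1; quarter = 2; quarter = 2; half = 4.
Adding: 2 + 1 + 2 + 2 + 4 = 11.
11 ÷ 3 = 3 complete bars with 2 left over.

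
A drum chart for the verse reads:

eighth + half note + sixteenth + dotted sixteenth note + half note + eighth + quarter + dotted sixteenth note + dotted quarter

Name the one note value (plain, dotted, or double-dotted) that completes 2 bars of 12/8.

2 bars of 12/8 = 96 thirty-second notes.
Convert each value to thirty-second notes: eighth = 4; half note = 16; sixteenth = 2; dotted sixteenth note = 3; half note = 16; eighth = 4; quarter = 8; dotted sixteenth note = 3; dotted quarter = 12.
Adding: 4 + 16 + 2 + 3 + 16 + 4 + 8 + 3 + 12 = 68.
Remaining: 96 − 68 = 28 thirty-second notes, which is a double-dotted half note.

double-dotted half note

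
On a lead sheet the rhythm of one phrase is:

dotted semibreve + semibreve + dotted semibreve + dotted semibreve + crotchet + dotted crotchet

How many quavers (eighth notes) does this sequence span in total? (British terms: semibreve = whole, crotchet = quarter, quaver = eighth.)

Convert each value to eighth notes: dotted semibreve = 12; semibreve = 8; dotted semibreve = 12; dotted semibreve = 12; crotchet = 2; dotted crotchet = 3.
Total: 12 + 8 + 12 + 12 + 2 + 3 = 49 eighth notes.

49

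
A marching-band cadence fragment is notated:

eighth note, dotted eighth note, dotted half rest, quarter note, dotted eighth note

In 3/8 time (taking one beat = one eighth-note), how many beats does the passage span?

12

One eighth-note beat = 2 sixteenth notes.
Express everything in sixteenth notes: eighth note = 2; dotted eighth note = 3; dotted half rest = 12; quarter note = 4; dotted eighth note = 3.
Adding: 2 + 3 + 12 + 4 + 3 = 24.
24 ÷ 2 = 12 beats.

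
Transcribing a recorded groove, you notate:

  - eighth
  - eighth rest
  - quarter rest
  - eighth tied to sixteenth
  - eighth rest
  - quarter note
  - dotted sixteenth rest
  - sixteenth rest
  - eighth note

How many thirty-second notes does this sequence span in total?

43

Express everything in thirty-second notes: eighth = 4; eighth rest = 4; quarter rest = 8; eighth tied to sixteenth (eighth + sixteenth) = 6; eighth rest = 4; quarter note = 8; dotted sixteenth rest = 3; sixteenth rest = 2; eighth note = 4.
Sum: 4 + 4 + 8 + 6 + 4 + 8 + 3 + 2 + 4 = 43 thirty-second notes.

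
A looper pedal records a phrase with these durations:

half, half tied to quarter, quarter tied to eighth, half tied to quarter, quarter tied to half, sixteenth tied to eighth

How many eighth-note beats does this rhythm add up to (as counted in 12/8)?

One eighth-note beat = 2 sixteenth notes.
Working in sixteenth notes: half = 8; half tied to quarter (half + quarter) = 12; quarter tied to eighth (quarter + eighth) = 6; half tied to quarter (half + quarter) = 12; quarter tied to half (quarter + half) = 12; sixteenth tied to eighth (sixteenth + eighth) = 3.
Adding: 8 + 12 + 6 + 12 + 12 + 3 = 53.
53 ÷ 2 = 26.5 beats.

26.5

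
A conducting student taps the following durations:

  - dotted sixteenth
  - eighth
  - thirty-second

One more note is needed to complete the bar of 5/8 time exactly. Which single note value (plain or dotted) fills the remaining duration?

dotted quarter note

The bar of 5/8 = 20 thirty-second notes.
Express everything in thirty-second notes: dotted sixteenth = 3; eighth = 4; thirty-second = 1.
Sum: 3 + 4 + 1 = 8.
Remaining: 20 − 8 = 12 thirty-second notes, which is a dotted quarter note.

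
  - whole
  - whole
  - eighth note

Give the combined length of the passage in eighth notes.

Working in eighth notes: whole = 8; whole = 8; eighth note = 1.
Sum: 8 + 8 + 1 = 17 eighth notes.

17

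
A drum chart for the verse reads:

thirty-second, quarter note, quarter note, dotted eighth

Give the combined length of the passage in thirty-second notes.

Express everything in thirty-second notes: thirty-second = 1; quarter note = 8; quarter note = 8; dotted eighth = 6.
Altogether 1 + 8 + 8 + 6 = 23 thirty-second notes.

23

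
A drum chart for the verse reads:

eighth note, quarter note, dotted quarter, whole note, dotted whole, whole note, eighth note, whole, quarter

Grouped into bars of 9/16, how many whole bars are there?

One bar of 9/16 = 9 sixteenth notes.
Working in sixteenth notes: eighth note = 2; quarter note = 4; dotted quarter = 6; whole note = 16; dotted whole = 24; whole note = 16; eighth note = 2; whole = 16; quarter = 4.
Total: 2 + 4 + 6 + 16 + 24 + 16 + 2 + 16 + 4 = 90.
90 ÷ 9 = 10 complete bars with 0 left over.

10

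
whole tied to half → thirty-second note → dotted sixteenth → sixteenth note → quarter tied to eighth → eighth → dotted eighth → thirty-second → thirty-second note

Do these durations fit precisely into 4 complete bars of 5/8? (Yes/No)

No

One bar of 5/8 = 20 thirty-second notes, so 4 bars = 80.
In thirty-second notes: whole tied to half (whole + half) = 48; thirty-second note = 1; dotted sixteenth = 3; sixteenth note = 2; quarter tied to eighth (quarter + eighth) = 12; eighth = 4; dotted eighth = 6; thirty-second = 1; thirty-second note = 1.
Altogether 48 + 1 + 3 + 2 + 12 + 4 + 6 + 1 + 1 = 78.
78 falls short of 80, so the answer is No.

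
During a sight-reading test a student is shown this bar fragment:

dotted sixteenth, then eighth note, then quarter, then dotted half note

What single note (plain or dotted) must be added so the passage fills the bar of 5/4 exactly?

thirty-second note

The bar of 5/4 = 40 thirty-second notes.
Express everything in thirty-second notes: dotted sixteenth = 3; eighth note = 4; quarter = 8; dotted half note = 24.
Adding: 3 + 4 + 8 + 24 = 39.
Remaining: 40 − 39 = 1 thirty-second note, which is a thirty-second note.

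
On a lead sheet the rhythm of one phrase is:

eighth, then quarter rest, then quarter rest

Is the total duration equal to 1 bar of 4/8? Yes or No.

No

One bar of 4/8 = 4 eighth notes.
Convert each value to eighth notes: eighth = 1; quarter rest = 2; quarter rest = 2.
Total: 1 + 2 + 2 = 5.
5 exceeds 4, so the answer is No.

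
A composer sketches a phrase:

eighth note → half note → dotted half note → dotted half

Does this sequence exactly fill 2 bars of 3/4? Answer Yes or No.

No

One bar of 3/4 = 6 eighth notes, so 2 bars = 12.
Each duration in eighth notes: eighth note = 1; half note = 4; dotted half note = 6; dotted half = 6.
Total: 1 + 4 + 6 + 6 = 17.
17 exceeds 12, so the answer is No.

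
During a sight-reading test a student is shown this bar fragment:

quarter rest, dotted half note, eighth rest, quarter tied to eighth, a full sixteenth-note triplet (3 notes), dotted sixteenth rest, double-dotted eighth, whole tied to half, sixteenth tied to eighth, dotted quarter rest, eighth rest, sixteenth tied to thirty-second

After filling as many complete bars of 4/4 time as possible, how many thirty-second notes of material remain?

7

One bar of 4/4 = 32 thirty-second notes.
Convert each value to thirty-second notes: quarter rest = 8; dotted half note = 24; eighth rest = 4; quarter tied to eighth (quarter + eighth) = 12; a full sixteenth-note triplet (3 notes) (three triplet sixteenths span one eighth) = 4; dotted sixteenth rest = 3; double-dotted eighth = 7; whole tied to half (whole + half) = 48; sixteenth tied to eighth (sixteenth + eighth) = 6; dotted quarter rest = 12; eighth rest = 4; sixteenth tied to thirty-second (sixteenth + thirty-second) = 3.
Sum: 8 + 24 + 4 + 12 + 4 + 3 + 7 + 48 + 6 + 12 + 4 + 3 = 135.
135 ÷ 32 = 4 complete bars with 7 thirty-second notes remaining.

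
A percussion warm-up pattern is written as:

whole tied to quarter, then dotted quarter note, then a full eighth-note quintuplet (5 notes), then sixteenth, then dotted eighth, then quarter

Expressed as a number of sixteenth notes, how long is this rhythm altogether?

Working in sixteenth notes: whole tied to quarter (whole + quarter) = 20; dotted quarter note = 6; a full eighth-note quintuplet (5 notes) (five quintuplet eighths span one half) = 8; sixteenth = 1; dotted eighth = 3; quarter = 4.
Total: 20 + 6 + 8 + 1 + 3 + 4 = 42 sixteenth notes.

42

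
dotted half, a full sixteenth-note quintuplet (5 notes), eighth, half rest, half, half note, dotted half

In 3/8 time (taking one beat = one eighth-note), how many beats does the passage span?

One eighth-note beat = 2 sixteenth notes.
Convert each value to sixteenth notes: dotted half = 12; a full sixteenth-note quintuplet (5 notes) (five quintuplet sixteenths span one quarter) = 4; eighth = 2; half rest = 8; half = 8; half note = 8; dotted half = 12.
Altogether 12 + 4 + 2 + 8 + 8 + 8 + 12 = 54.
54 ÷ 2 = 27 beats.

27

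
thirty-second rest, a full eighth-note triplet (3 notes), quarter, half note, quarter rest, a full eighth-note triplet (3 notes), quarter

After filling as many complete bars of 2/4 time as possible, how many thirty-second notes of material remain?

9

One bar of 2/4 = 16 thirty-second notes.
Express everything in thirty-second notes: thirty-second rest = 1; a full eighth-note triplet (3 notes) (three triplet eighths span one quarter) = 8; quarter = 8; half note = 16; quarter rest = 8; a full eighth-note triplet (3 notes) (three triplet eighths span one quarter) = 8; quarter = 8.
Total: 1 + 8 + 8 + 16 + 8 + 8 + 8 = 57.
57 ÷ 16 = 3 complete bars with 9 thirty-second notes remaining.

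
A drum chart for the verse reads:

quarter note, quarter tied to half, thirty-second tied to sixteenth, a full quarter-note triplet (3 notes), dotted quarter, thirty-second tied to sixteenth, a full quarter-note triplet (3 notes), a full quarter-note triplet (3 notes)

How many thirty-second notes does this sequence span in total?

98

Express everything in thirty-second notes: quarter note = 8; quarter tied to half (quarter + half) = 24; thirty-second tied to sixteenth (thirty-second + sixteenth) = 3; a full quarter-note triplet (3 notes) (three triplet quarters span one half) = 16; dotted quarter = 12; thirty-second tied to sixteenth (thirty-second + sixteenth) = 3; a full quarter-note triplet (3 notes) (three triplet quarters span one half) = 16; a full quarter-note triplet (3 notes) (three triplet quarters span one half) = 16.
Sum: 8 + 24 + 3 + 16 + 12 + 3 + 16 + 16 = 98 thirty-second notes.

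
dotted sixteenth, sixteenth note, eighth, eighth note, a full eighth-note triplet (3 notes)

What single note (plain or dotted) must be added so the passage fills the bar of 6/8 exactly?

dotted sixteenth note

The bar of 6/8 = 24 thirty-second notes.
Working in thirty-second notes: dotted sixteenth = 3; sixteenth note = 2; eighth = 4; eighth note = 4; a full eighth-note triplet (3 notes) (three triplet eighths span one quarter) = 8.
Total: 3 + 2 + 4 + 4 + 8 = 21.
Remaining: 24 − 21 = 3 thirty-second notes, which is a dotted sixteenth note.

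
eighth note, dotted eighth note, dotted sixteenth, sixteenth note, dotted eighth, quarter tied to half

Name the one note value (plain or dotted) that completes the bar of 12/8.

dotted sixteenth note

The bar of 12/8 = 48 thirty-second notes.
Each duration in thirty-second notes: eighth note = 4; dotted eighth note = 6; dotted sixteenth = 3; sixteenth note = 2; dotted eighth = 6; quarter tied to half (quarter + half) = 24.
Altogether 4 + 6 + 3 + 2 + 6 + 24 = 45.
Remaining: 48 − 45 = 3 thirty-second notes, which is a dotted sixteenth note.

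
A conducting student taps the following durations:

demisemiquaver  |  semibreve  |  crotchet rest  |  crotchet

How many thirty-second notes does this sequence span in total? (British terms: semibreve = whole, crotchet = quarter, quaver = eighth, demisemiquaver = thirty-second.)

49

Convert each value to thirty-second notes: demisemiquaver = 1; semibreve = 32; crotchet rest = 8; crotchet = 8.
Altogether 1 + 32 + 8 + 8 = 49 thirty-second notes.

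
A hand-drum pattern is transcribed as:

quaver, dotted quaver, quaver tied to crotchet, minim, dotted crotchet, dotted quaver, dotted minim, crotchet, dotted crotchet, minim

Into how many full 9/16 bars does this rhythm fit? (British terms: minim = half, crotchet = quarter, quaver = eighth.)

6

One bar of 9/16 = 9 sixteenth notes.
Working in sixteenth notes: quaver = 2; dotted quaver = 3; quaver tied to crotchet (quaver + crotchet) = 6; minim = 8; dotted crotchet = 6; dotted quaver = 3; dotted minim = 12; crotchet = 4; dotted crotchet = 6; minim = 8.
Sum: 2 + 3 + 6 + 8 + 6 + 3 + 12 + 4 + 6 + 8 = 58.
58 ÷ 9 = 6 complete bars with 4 left over.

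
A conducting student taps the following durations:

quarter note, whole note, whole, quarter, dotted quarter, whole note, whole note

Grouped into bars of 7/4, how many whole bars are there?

2

One bar of 7/4 = 14 eighth notes.
Convert each value to eighth notes: quarter note = 2; whole note = 8; whole = 8; quarter = 2; dotted quarter = 3; whole note = 8; whole note = 8.
Adding: 2 + 8 + 8 + 2 + 3 + 8 + 8 = 39.
39 ÷ 14 = 2 complete bars with 11 left over.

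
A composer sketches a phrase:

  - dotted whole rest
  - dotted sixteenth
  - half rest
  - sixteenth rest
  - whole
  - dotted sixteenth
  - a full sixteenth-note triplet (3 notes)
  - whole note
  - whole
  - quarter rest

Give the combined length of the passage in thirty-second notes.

Each duration in thirty-second notes: dotted whole rest = 48; dotted sixteenth = 3; half rest = 16; sixteenth rest = 2; whole = 32; dotted sixteenth = 3; a full sixteenth-note triplet (3 notes) (three triplet sixteenths span one eighth) = 4; whole note = 32; whole = 32; quarter rest = 8.
Sum: 48 + 3 + 16 + 2 + 32 + 3 + 4 + 32 + 32 + 8 = 180 thirty-second notes.

180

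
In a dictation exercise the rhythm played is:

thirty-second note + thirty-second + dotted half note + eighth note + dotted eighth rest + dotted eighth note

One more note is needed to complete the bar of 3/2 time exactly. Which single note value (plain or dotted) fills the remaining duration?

dotted eighth note

The bar of 3/2 = 48 thirty-second notes.
Convert each value to thirty-second notes: thirty-second note = 1; thirty-second = 1; dotted half note = 24; eighth note = 4; dotted eighth rest = 6; dotted eighth note = 6.
Altogether 1 + 1 + 24 + 4 + 6 + 6 = 42.
Remaining: 48 − 42 = 6 thirty-second notes, which is a dotted eighth note.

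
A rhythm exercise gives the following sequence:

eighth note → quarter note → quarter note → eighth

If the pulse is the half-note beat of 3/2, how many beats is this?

1.5

One half-note beat = 4 eighth notes.
Each duration in eighth notes: eighth note = 1; quarter note = 2; quarter note = 2; eighth = 1.
Adding: 1 + 2 + 2 + 1 = 6.
6 ÷ 4 = 1.5 beats.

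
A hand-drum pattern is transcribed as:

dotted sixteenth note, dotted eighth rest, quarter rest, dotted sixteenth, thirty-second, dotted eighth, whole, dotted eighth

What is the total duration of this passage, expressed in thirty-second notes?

Convert each value to thirty-second notes: dotted sixteenth note = 3; dotted eighth rest = 6; quarter rest = 8; dotted sixteenth = 3; thirty-second = 1; dotted eighth = 6; whole = 32; dotted eighth = 6.
Total: 3 + 6 + 8 + 3 + 1 + 6 + 32 + 6 = 65 thirty-second notes.

65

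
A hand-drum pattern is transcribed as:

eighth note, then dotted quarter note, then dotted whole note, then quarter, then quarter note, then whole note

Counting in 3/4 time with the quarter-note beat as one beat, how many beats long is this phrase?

14

One quarter-note beat = 2 eighth notes.
Each duration in eighth notes: eighth note = 1; dotted quarter note = 3; dotted whole note = 12; quarter = 2; quarter note = 2; whole note = 8.
Altogether 1 + 3 + 12 + 2 + 2 + 8 = 28.
28 ÷ 2 = 14 beats.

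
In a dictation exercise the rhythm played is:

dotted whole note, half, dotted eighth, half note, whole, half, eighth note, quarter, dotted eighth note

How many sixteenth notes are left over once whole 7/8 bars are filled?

One bar of 7/8 = 14 sixteenth notes.
Working in sixteenth notes: dotted whole note = 24; half = 8; dotted eighth = 3; half note = 8; whole = 16; half = 8; eighth note = 2; quarter = 4; dotted eighth note = 3.
Adding: 24 + 8 + 3 + 8 + 16 + 8 + 2 + 4 + 3 = 76.
76 ÷ 14 = 5 complete bars with 6 sixteenth notes remaining.

6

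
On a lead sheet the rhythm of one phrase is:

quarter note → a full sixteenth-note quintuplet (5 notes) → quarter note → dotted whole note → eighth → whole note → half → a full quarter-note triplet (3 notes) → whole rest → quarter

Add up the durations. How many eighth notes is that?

45

Working in eighth notes: quarter note = 2; a full sixteenth-note quintuplet (5 notes) (five quintuplet sixteenths span one quarter) = 2; quarter note = 2; dotted whole note = 12; eighth = 1; whole note = 8; half = 4; a full quarter-note triplet (3 notes) (three triplet quarters span one half) = 4; whole rest = 8; quarter = 2.
Altogether 2 + 2 + 2 + 12 + 1 + 8 + 4 + 4 + 8 + 2 = 45 eighth notes.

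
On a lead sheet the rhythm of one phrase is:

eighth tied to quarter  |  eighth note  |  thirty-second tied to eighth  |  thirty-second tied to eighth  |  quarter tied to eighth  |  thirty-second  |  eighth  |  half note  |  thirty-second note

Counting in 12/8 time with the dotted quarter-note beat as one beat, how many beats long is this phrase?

One dotted quarter-note beat = 12 thirty-second notes.
Express everything in thirty-second notes: eighth tied to quarter (eighth + quarter) = 12; eighth note = 4; thirty-second tied to eighth (thirty-second + eighth) = 5; thirty-second tied to eighth (thirty-second + eighth) = 5; quarter tied to eighth (quarter + eighth) = 12; thirty-second = 1; eighth = 4; half note = 16; thirty-second note = 1.
Altogether 12 + 4 + 5 + 5 + 12 + 1 + 4 + 16 + 1 = 60.
60 ÷ 12 = 5 beats.

5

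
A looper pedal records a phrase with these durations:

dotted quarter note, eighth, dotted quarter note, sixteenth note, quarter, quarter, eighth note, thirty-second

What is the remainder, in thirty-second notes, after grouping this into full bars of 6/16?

3

One bar of 6/16 = 12 thirty-second notes.
Express everything in thirty-second notes: dotted quarter note = 12; eighth = 4; dotted quarter note = 12; sixteenth note = 2; quarter = 8; quarter = 8; eighth note = 4; thirty-second = 1.
Sum: 12 + 4 + 12 + 2 + 8 + 8 + 4 + 1 = 51.
51 ÷ 12 = 4 complete bars with 3 thirty-second notes remaining.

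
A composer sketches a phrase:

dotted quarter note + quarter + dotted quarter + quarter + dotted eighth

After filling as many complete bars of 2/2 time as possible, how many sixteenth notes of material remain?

One bar of 2/2 = 16 sixteenth notes.
Convert each value to sixteenth notes: dotted quarter note = 6; quarter = 4; dotted quarter = 6; quarter = 4; dotted eighth = 3.
Adding: 6 + 4 + 6 + 4 + 3 = 23.
23 ÷ 16 = 1 complete bar with 7 sixteenth notes remaining.

7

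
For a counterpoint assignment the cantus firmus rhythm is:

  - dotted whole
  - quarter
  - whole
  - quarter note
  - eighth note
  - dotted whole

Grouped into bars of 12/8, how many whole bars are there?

One bar of 12/8 = 12 eighth notes.
Convert each value to eighth notes: dotted whole = 12; quarter = 2; whole = 8; quarter note = 2; eighth note = 1; dotted whole = 12.
Sum: 12 + 2 + 8 + 2 + 1 + 12 = 37.
37 ÷ 12 = 3 complete bars with 1 left over.

3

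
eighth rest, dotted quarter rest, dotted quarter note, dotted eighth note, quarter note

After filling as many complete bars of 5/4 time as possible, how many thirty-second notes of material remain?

One bar of 5/4 = 20 sixteenth notes.
Convert each value to sixteenth notes: eighth rest = 2; dotted quarter rest = 6; dotted quarter note = 6; dotted eighth note = 3; quarter note = 4.
Sum: 2 + 6 + 6 + 3 + 4 = 21.
21 ÷ 20 = 1 complete bar with 1 sixteenth note remaining = 2 thirty-second notes.

2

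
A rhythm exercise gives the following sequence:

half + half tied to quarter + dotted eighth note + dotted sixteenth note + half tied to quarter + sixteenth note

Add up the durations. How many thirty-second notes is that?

Express everything in thirty-second notes: half = 16; half tied to quarter (half + quarter) = 24; dotted eighth note = 6; dotted sixteenth note = 3; half tied to quarter (half + quarter) = 24; sixteenth note = 2.
Adding: 16 + 24 + 6 + 3 + 24 + 2 = 75 thirty-second notes.

75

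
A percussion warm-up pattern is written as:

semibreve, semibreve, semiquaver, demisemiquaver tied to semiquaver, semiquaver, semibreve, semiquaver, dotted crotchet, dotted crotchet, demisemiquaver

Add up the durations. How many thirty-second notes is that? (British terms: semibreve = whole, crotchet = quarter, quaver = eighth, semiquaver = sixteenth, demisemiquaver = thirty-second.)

Working in thirty-second notes: semibreve = 32; semibreve = 32; semiquaver = 2; demisemiquaver tied to semiquaver (demisemiquaver + semiquaver) = 3; semiquaver = 2; semibreve = 32; semiquaver = 2; dotted crotchet = 12; dotted crotchet = 12; demisemiquaver = 1.
Adding: 32 + 32 + 2 + 3 + 2 + 32 + 2 + 12 + 12 + 1 = 130 thirty-second notes.

130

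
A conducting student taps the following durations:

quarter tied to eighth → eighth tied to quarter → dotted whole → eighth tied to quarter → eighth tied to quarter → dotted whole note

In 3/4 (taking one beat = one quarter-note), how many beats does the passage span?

18

One quarter-note beat = 2 eighth notes.
Each duration in eighth notes: quarter tied to eighth (quarter + eighth) = 3; eighth tied to quarter (eighth + quarter) = 3; dotted whole = 12; eighth tied to quarter (eighth + quarter) = 3; eighth tied to quarter (eighth + quarter) = 3; dotted whole note = 12.
Total: 3 + 3 + 12 + 3 + 3 + 12 = 36.
36 ÷ 2 = 18 beats.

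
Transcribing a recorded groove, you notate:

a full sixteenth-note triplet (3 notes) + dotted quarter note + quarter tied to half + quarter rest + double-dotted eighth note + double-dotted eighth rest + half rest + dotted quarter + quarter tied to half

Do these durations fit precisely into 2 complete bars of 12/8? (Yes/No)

No

One bar of 12/8 = 48 thirty-second notes, so 2 bars = 96.
In thirty-second notes: a full sixteenth-note triplet (3 notes) (three triplet sixteenths span one eighth) = 4; dotted quarter note = 12; quarter tied to half (quarter + half) = 24; quarter rest = 8; double-dotted eighth note = 7; double-dotted eighth rest = 7; half rest = 16; dotted quarter = 12; quarter tied to half (quarter + half) = 24.
Total: 4 + 12 + 24 + 8 + 7 + 7 + 16 + 12 + 24 = 114.
114 exceeds 96, so the answer is No.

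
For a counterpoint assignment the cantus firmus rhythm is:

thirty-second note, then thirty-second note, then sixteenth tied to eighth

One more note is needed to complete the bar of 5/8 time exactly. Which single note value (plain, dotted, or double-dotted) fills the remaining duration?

dotted quarter note

The bar of 5/8 = 20 thirty-second notes.
Express everything in thirty-second notes: thirty-second note = 1; thirty-second note = 1; sixteenth tied to eighth (sixteenth + eighth) = 6.
Altogether 1 + 1 + 6 = 8.
Remaining: 20 − 8 = 12 thirty-second notes, which is a dotted quarter note.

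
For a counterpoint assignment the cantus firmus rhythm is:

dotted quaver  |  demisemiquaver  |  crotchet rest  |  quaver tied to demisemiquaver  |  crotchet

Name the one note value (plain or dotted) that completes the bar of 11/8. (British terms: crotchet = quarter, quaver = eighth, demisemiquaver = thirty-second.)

The bar of 11/8 = 44 thirty-second notes.
Each duration in thirty-second notes: dotted quaver = 6; demisemiquaver = 1; crotchet rest = 8; quaver tied to demisemiquaver (quaver + demisemiquaver) = 5; crotchet = 8.
Adding: 6 + 1 + 8 + 5 + 8 = 28.
Remaining: 44 − 28 = 16 thirty-second notes, which is a half note.

half note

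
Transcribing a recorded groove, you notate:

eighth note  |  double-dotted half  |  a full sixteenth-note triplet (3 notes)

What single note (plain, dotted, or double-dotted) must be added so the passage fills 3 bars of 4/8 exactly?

3 bars of 4/8 = 12 eighth notes.
Convert each value to eighth notes: eighth note = 1; double-dotted half = 7; a full sixteenth-note triplet (3 notes) (three triplet sixteenths span one eighth) = 1.
Total: 1 + 7 + 1 = 9.
Remaining: 12 − 9 = 3 eighth notes, which is a dotted quarter note.

dotted quarter note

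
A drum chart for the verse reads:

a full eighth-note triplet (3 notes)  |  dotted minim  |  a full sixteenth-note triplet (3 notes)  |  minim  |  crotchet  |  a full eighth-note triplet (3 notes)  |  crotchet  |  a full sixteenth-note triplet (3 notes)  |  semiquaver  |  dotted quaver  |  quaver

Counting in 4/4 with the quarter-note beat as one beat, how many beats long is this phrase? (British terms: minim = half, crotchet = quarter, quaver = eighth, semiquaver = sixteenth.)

One quarter-note beat = 4 sixteenth notes.
Express everything in sixteenth notes: a full eighth-note triplet (3 notes) (three triplet eighths span one quarter) = 4; dotted minim = 12; a full sixteenth-note triplet (3 notes) (three triplet sixteenths span one eighth) = 2; minim = 8; crotchet = 4; a full eighth-note triplet (3 notes) (three triplet eighths span one quarter) = 4; crotchet = 4; a full sixteenth-note triplet (3 notes) (three triplet sixteenths span one eighth) = 2; semiquaver = 1; dotted quaver = 3; quaver = 2.
Adding: 4 + 12 + 2 + 8 + 4 + 4 + 4 + 2 + 1 + 3 + 2 = 46.
46 ÷ 4 = 11.5 beats.

11.5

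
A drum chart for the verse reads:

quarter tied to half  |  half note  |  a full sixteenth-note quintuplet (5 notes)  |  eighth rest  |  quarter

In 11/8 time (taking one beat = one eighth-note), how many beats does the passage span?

15

One eighth-note beat = 2 sixteenth notes.
Working in sixteenth notes: quarter tied to half (quarter + half) = 12; half note = 8; a full sixteenth-note quintuplet (5 notes) (five quintuplet sixteenths span one quarter) = 4; eighth rest = 2; quarter = 4.
Total: 12 + 8 + 4 + 2 + 4 = 30.
30 ÷ 2 = 15 beats.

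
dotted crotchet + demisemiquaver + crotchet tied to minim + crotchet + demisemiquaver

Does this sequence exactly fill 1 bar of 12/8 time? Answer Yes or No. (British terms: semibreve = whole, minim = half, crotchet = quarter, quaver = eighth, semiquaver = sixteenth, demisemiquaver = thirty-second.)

No

One bar of 12/8 = 48 thirty-second notes.
In thirty-second notes: dotted crotchet = 12; demisemiquaver = 1; crotchet tied to minim (crotchet + minim) = 24; crotchet = 8; demisemiquaver = 1.
Sum: 12 + 1 + 24 + 8 + 1 = 46.
46 falls short of 48, so the answer is No.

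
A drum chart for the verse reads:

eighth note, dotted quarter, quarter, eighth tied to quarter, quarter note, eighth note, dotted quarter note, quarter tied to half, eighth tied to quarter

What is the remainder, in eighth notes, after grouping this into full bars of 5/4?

4

One bar of 5/4 = 10 eighth notes.
Working in eighth notes: eighth note = 1; dotted quarter = 3; quarter = 2; eighth tied to quarter (eighth + quarter) = 3; quarter note = 2; eighth note = 1; dotted quarter note = 3; quarter tied to half (quarter + half) = 6; eighth tied to quarter (eighth + quarter) = 3.
Sum: 1 + 3 + 2 + 3 + 2 + 1 + 3 + 6 + 3 = 24.
24 ÷ 10 = 2 complete bars with 4 eighth notes remaining.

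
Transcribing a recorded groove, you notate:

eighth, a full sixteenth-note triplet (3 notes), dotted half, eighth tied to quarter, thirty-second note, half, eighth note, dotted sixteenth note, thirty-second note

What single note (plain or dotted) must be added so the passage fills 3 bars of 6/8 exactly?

3 bars of 6/8 = 72 thirty-second notes.
Each duration in thirty-second notes: eighth = 4; a full sixteenth-note triplet (3 notes) (three triplet sixteenths span one eighth) = 4; dotted half = 24; eighth tied to quarter (eighth + quarter) = 12; thirty-second note = 1; half = 16; eighth note = 4; dotted sixteenth note = 3; thirty-second note = 1.
Altogether 4 + 4 + 24 + 12 + 1 + 16 + 4 + 3 + 1 = 69.
Remaining: 72 − 69 = 3 thirty-second notes, which is a dotted sixteenth note.

dotted sixteenth note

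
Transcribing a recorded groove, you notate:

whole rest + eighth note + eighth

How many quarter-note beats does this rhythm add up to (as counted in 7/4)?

One quarter-note beat = 2 eighth notes.
Working in eighth notes: whole rest = 8; eighth note = 1; eighth = 1.
Total: 8 + 1 + 1 = 10.
10 ÷ 2 = 5 beats.

5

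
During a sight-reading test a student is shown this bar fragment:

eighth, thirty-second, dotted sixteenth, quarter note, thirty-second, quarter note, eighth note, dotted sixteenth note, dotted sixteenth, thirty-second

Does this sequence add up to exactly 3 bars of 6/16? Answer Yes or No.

Yes

One bar of 6/16 = 12 thirty-second notes, so 3 bars = 36.
Each duration in thirty-second notes: eighth = 4; thirty-second = 1; dotted sixteenth = 3; quarter note = 8; thirty-second = 1; quarter note = 8; eighth note = 4; dotted sixteenth note = 3; dotted sixteenth = 3; thirty-second = 1.
Adding: 4 + 1 + 3 + 8 + 1 + 8 + 4 + 3 + 3 + 1 = 36.
36 equals 36, so the answer is Yes.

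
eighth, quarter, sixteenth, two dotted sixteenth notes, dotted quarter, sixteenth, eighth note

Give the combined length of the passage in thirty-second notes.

38

Each duration in thirty-second notes: eighth = 4; quarter = 8; sixteenth = 2; dotted sixteenth note = 3; dotted sixteenth note = 3; dotted quarter = 12; sixteenth = 2; eighth note = 4.
Altogether 4 + 8 + 2 + 3 + 3 + 12 + 2 + 4 = 38 thirty-second notes.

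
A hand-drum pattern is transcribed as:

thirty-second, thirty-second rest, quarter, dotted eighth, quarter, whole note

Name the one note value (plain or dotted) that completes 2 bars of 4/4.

2 bars of 4/4 = 64 thirty-second notes.
Convert each value to thirty-second notes: thirty-second = 1; thirty-second rest = 1; quarter = 8; dotted eighth = 6; quarter = 8; whole note = 32.
Adding: 1 + 1 + 8 + 6 + 8 + 32 = 56.
Remaining: 64 − 56 = 8 thirty-second notes, which is a quarter note.

quarter note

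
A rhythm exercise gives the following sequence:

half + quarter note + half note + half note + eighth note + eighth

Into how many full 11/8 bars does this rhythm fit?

1

One bar of 11/8 = 11 eighth notes.
Express everything in eighth notes: half = 4; quarter note = 2; half note = 4; half note = 4; eighth note = 1; eighth = 1.
Adding: 4 + 2 + 4 + 4 + 1 + 1 = 16.
16 ÷ 11 = 1 complete bar with 5 left over.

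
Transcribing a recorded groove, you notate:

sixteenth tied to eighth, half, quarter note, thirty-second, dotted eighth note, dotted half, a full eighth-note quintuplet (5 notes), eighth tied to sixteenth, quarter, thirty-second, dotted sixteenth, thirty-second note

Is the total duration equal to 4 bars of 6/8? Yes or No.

Yes

One bar of 6/8 = 24 thirty-second notes, so 4 bars = 96.
Convert each value to thirty-second notes: sixteenth tied to eighth (sixteenth + eighth) = 6; half = 16; quarter note = 8; thirty-second = 1; dotted eighth note = 6; dotted half = 24; a full eighth-note quintuplet (5 notes) (five quintuplet eighths span one half) = 16; eighth tied to sixteenth (eighth + sixteenth) = 6; quarter = 8; thirty-second = 1; dotted sixteenth = 3; thirty-second note = 1.
Altogether 6 + 16 + 8 + 1 + 6 + 24 + 16 + 6 + 8 + 1 + 3 + 1 = 96.
96 equals 96, so the answer is Yes.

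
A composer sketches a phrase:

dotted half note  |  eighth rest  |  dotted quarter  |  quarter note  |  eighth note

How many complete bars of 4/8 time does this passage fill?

One bar of 4/8 = 4 eighth notes.
Express everything in eighth notes: dotted half note = 6; eighth rest = 1; dotted quarter = 3; quarter note = 2; eighth note = 1.
Total: 6 + 1 + 3 + 2 + 1 = 13.
13 ÷ 4 = 3 complete bars with 1 left over.

3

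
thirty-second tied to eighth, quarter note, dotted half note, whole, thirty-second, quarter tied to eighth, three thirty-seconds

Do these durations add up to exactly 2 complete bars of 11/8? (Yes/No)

One bar of 11/8 = 44 thirty-second notes, so 2 bars = 88.
Each duration in thirty-second notes: thirty-second tied to eighth (thirty-second + eighth) = 5; quarter note = 8; dotted half note = 24; whole = 32; thirty-second = 1; quarter tied to eighth (quarter + eighth) = 12; thirty-second = 1; thirty-second = 1; thirty-second = 1.
Sum: 5 + 8 + 24 + 32 + 1 + 12 + 1 + 1 + 1 = 85.
85 falls short of 88, so the answer is No.

No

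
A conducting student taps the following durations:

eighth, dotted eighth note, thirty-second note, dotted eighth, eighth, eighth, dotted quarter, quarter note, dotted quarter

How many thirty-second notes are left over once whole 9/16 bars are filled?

One bar of 9/16 = 18 thirty-second notes.
In thirty-second notes: eighth = 4; dotted eighth note = 6; thirty-second note = 1; dotted eighth = 6; eighth = 4; eighth = 4; dotted quarter = 12; quarter note = 8; dotted quarter = 12.
Sum: 4 + 6 + 1 + 6 + 4 + 4 + 12 + 8 + 12 = 57.
57 ÷ 18 = 3 complete bars with 3 thirty-second notes remaining.

3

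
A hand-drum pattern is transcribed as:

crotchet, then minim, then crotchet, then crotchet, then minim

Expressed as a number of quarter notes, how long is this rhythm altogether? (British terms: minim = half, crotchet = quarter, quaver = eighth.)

7

Each duration in quarter notes: crotchet = 1; minim = 2; crotchet = 1; crotchet = 1; minim = 2.
Sum: 1 + 2 + 1 + 1 + 2 = 7 quarter notes.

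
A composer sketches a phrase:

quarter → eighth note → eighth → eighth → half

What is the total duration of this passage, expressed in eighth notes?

9

Express everything in eighth notes: quarter = 2; eighth note = 1; eighth = 1; eighth = 1; half = 4.
Sum: 2 + 1 + 1 + 1 + 4 = 9 eighth notes.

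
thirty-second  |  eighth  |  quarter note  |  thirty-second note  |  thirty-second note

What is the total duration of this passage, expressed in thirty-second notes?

15

Each duration in thirty-second notes: thirty-second = 1; eighth = 4; quarter note = 8; thirty-second note = 1; thirty-second note = 1.
Total: 1 + 4 + 8 + 1 + 1 = 15 thirty-second notes.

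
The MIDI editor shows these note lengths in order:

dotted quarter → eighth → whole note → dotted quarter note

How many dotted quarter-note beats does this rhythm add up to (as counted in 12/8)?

One dotted quarter-note beat = 3 eighth notes.
Working in eighth notes: dotted quarter = 3; eighth = 1; whole note = 8; dotted quarter note = 3.
Sum: 3 + 1 + 8 + 3 = 15.
15 ÷ 3 = 5 beats.

5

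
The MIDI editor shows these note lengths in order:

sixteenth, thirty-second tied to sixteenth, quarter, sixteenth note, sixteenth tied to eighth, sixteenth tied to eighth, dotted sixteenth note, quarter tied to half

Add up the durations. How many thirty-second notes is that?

54

Express everything in thirty-second notes: sixteenth = 2; thirty-second tied to sixteenth (thirty-second + sixteenth) = 3; quarter = 8; sixteenth note = 2; sixteenth tied to eighth (sixteenth + eighth) = 6; sixteenth tied to eighth (sixteenth + eighth) = 6; dotted sixteenth note = 3; quarter tied to half (quarter + half) = 24.
Sum: 2 + 3 + 8 + 2 + 6 + 6 + 3 + 24 = 54 thirty-second notes.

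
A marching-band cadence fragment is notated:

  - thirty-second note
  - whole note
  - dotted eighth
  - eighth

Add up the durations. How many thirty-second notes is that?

Express everything in thirty-second notes: thirty-second note = 1; whole note = 32; dotted eighth = 6; eighth = 4.
Sum: 1 + 32 + 6 + 4 = 43 thirty-second notes.

43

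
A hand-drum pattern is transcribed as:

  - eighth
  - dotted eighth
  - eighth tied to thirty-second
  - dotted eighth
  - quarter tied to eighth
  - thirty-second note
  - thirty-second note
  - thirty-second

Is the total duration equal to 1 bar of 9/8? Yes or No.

Yes

One bar of 9/8 = 36 thirty-second notes.
In thirty-second notes: eighth = 4; dotted eighth = 6; eighth tied to thirty-second (eighth + thirty-second) = 5; dotted eighth = 6; quarter tied to eighth (quarter + eighth) = 12; thirty-second note = 1; thirty-second note = 1; thirty-second = 1.
Total: 4 + 6 + 5 + 6 + 12 + 1 + 1 + 1 = 36.
36 equals 36, so the answer is Yes.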